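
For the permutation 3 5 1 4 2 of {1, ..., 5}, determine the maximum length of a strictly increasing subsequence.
2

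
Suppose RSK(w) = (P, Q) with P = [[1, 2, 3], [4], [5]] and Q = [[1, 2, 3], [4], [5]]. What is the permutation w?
Reverse RSK: for i = n, n-1, ..., 1, locate i in Q, remove the corresponding corner cell from P, and reverse-bump its entry up through P; the value ejected from row 1 is w(i).

So w = 1 2 5 4 3.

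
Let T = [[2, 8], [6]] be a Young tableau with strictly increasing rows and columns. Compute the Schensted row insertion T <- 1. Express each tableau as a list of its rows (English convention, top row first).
In row 1, 1 replaces 2 (the leftmost entry greater than 1); 2 is bumped to row 2. In row 2, 2 replaces 6 (the leftmost entry greater than 2); 6 is bumped to row 3. 6 starts a new row 3. The new tableau is [[1, 8], [2], [6]].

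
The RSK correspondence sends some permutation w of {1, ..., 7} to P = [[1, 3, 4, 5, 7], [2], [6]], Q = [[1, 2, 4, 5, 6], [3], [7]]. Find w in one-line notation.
Reverse the RSK construction: for i from n down to 1, find the cell of Q containing i, remove the entry at that cell from P, and reverse-bump it up through P; the value ejected from row 1 is w(i).

Step i=7: Q has 7 at row 3, column 1; remove 6 from row 3 of P and reverse-bump: 6 enters row 2 and ejects 2; 2 enters row 1 and ejects 1. So w(7) = 1. P is now [[2, 3, 4, 5, 7], [6]].
Step i=6: Q has 6 at row 1, column 5; remove that cell from P, ejecting 7. So w(6) = 7. P is now [[2, 3, 4, 5], [6]].
Step i=5: Q has 5 at row 1, column 4; remove that cell from P, ejecting 5. So w(5) = 5. P is now [[2, 3, 4], [6]].
Step i=4: Q has 4 at row 1, column 3; remove that cell from P, ejecting 4. So w(4) = 4. P is now [[2, 3], [6]].
Step i=3: Q has 3 at row 2, column 1; remove 6 from row 2 of P and reverse-bump: 6 enters row 1 and ejects 3. So w(3) = 3. P is now [[2, 6]].
Step i=2: Q has 2 at row 1, column 2; remove that cell from P, ejecting 6. So w(2) = 6. P is now [[2]].
Step i=1: Q has 1 at row 1, column 1; remove that cell from P, ejecting 2. So w(1) = 2. P is now [].

So w = 2 6 3 4 5 7 1.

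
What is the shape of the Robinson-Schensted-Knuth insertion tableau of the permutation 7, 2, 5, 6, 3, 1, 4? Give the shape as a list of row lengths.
Row-insert each entry into an empty tableau.

After inserting 7: P = [[7]].
After inserting 2: P = [[2], [7]].
After inserting 5: P = [[2, 5], [7]].
After inserting 6: P = [[2, 5, 6], [7]].
After inserting 3: P = [[2, 3, 6], [5], [7]].
After inserting 1: P = [[1, 3, 6], [2], [5], [7]].
After inserting 4: P = [[1, 3, 4], [2, 6], [5], [7]].

The final insertion tableau P = [[1, 3, 4], [2, 6], [5], [7]] has shape [3, 2, 1, 1].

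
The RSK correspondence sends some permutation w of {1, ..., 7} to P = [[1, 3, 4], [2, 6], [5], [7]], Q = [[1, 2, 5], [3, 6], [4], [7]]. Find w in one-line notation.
2 7 5 3 6 4 1

Reverse the RSK construction: for i from n down to 1, find the cell of Q containing i, remove the entry at that cell from P, and reverse-bump it up through P; the value ejected from row 1 is w(i).

Step i=7: Q has 7 at row 4, column 1; remove 7 from row 4 of P and reverse-bump: 7 enters row 3 and ejects 5; 5 enters row 2 and ejects 2; 2 enters row 1 and ejects 1. So w(7) = 1. P is now [[2, 3, 4], [5, 6], [7]].
Step i=6: Q has 6 at row 2, column 2; remove 6 from row 2 of P and reverse-bump: 6 enters row 1 and ejects 4. So w(6) = 4. P is now [[2, 3, 6], [5], [7]].
Step i=5: Q has 5 at row 1, column 3; remove that cell from P, ejecting 6. So w(5) = 6. P is now [[2, 3], [5], [7]].
Step i=4: Q has 4 at row 3, column 1; remove 7 from row 3 of P and reverse-bump: 7 enters row 2 and ejects 5; 5 enters row 1 and ejects 3. So w(4) = 3. P is now [[2, 5], [7]].
Step i=3: Q has 3 at row 2, column 1; remove 7 from row 2 of P and reverse-bump: 7 enters row 1 and ejects 5. So w(3) = 5. P is now [[2, 7]].
Step i=2: Q has 2 at row 1, column 2; remove that cell from P, ejecting 7. So w(2) = 7. P is now [[2]].
Step i=1: Q has 1 at row 1, column 1; remove that cell from P, ejecting 2. So w(1) = 2. P is now [].

So w = 2 7 5 3 6 4 1.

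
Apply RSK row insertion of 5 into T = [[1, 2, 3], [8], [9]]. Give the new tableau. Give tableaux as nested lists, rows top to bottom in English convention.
[[1, 2, 3, 5], [8], [9]]

5 is larger than every entry of row 1, so it is appended to row 1. The new tableau is [[1, 2, 3, 5], [8], [9]].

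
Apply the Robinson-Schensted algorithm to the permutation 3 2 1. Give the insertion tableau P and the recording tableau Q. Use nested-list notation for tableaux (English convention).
P = [[1], [2], [3]], Q = [[1], [2], [3]]

Insert each entry of the permutation into P by Schensted row insertion, recording in Q the position of each new cell.

Insert 3: appended to row 1. P = [[3]], Q = [[1]].
Insert 2: 2 bumps 3 from row 1; 3 starts row 2. P = [[2], [3]], Q = [[1], [2]].
Insert 1: 1 bumps 2 from row 1; 2 bumps 3 from row 2; 3 starts row 3. P = [[1], [2], [3]], Q = [[1], [2], [3]].

So P = [[1], [2], [3]], Q = [[1], [2], [3]].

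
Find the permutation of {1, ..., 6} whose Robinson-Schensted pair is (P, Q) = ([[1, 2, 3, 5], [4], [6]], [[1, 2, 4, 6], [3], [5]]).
Reverse the RSK construction: for i from n down to 1, find the cell of Q containing i, remove the entry at that cell from P, and reverse-bump it up through P; the value ejected from row 1 is w(i).

Step i=6: Q has 6 at row 1, column 4; remove that cell from P, ejecting 5. So w(6) = 5. P is now [[1, 2, 3], [4], [6]].
Step i=5: Q has 5 at row 3, column 1; remove 6 from row 3 of P and reverse-bump: 6 enters row 2 and ejects 4; 4 enters row 1 and ejects 3. So w(5) = 3. P is now [[1, 2, 4], [6]].
Step i=4: Q has 4 at row 1, column 3; remove that cell from P, ejecting 4. So w(4) = 4. P is now [[1, 2], [6]].
Step i=3: Q has 3 at row 2, column 1; remove 6 from row 2 of P and reverse-bump: 6 enters row 1 and ejects 2. So w(3) = 2. P is now [[1, 6]].
Step i=2: Q has 2 at row 1, column 2; remove that cell from P, ejecting 6. So w(2) = 6. P is now [[1]].
Step i=1: Q has 1 at row 1, column 1; remove that cell from P, ejecting 1. So w(1) = 1. P is now [].

So w = 1 6 2 4 3 5.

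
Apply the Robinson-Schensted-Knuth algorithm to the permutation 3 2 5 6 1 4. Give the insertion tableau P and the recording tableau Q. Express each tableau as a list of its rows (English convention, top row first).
Insert each entry of the permutation into P by Schensted row insertion, recording in Q the position of each new cell.

Insert 3: appended to row 1. P = [[3]].
Insert 2: 2 bumps 3 from row 1; 3 starts row 2. P = [[2], [3]].
Insert 5: appended to row 1. P = [[2, 5], [3]].
Insert 6: appended to row 1. P = [[2, 5, 6], [3]].
Insert 1: 1 bumps 2 from row 1; 2 bumps 3 from row 2; 3 starts row 3. P = [[1, 5, 6], [2], [3]].
Insert 4: 4 bumps 5 from row 1; 5 appends to row 2. P = [[1, 4, 6], [2, 5], [3]].

So P = [[1, 4, 6], [2, 5], [3]], Q = [[1, 3, 4], [2, 6], [5]].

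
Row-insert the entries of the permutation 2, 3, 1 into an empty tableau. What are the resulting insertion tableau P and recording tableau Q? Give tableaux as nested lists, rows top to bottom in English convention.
P = [[1, 3], [2]], Q = [[1, 2], [3]]

Insert each entry of the permutation into P by Schensted row insertion, recording in Q the position of each new cell.

Insert 2: appended to row 1. P = [[2]].
Insert 3: appended to row 1. P = [[2, 3]].
Insert 1: 1 bumps 2 from row 1; 2 starts row 2. P = [[1, 3], [2]].

So P = [[1, 3], [2]], Q = [[1, 2], [3]].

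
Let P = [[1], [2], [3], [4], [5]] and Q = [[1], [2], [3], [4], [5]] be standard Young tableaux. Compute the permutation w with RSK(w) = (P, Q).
Reverse the RSK construction: for i from n down to 1, find the cell of Q containing i, remove the entry at that cell from P, and reverse-bump it up through P; the value ejected from row 1 is w(i).

Step i=5: Q has 5 at row 5, column 1; remove 5 from row 5 of P and reverse-bump: 5 enters row 4 and ejects 4; 4 enters row 3 and ejects 3; 3 enters row 2 and ejects 2; 2 enters row 1 and ejects 1. So w(5) = 1. P is now [[2], [3], [4], [5]].
Step i=4: Q has 4 at row 4, column 1; remove 5 from row 4 of P and reverse-bump: 5 enters row 3 and ejects 4; 4 enters row 2 and ejects 3; 3 enters row 1 and ejects 2. So w(4) = 2. P is now [[3], [4], [5]].
Step i=3: Q has 3 at row 3, column 1; remove 5 from row 3 of P and reverse-bump: 5 enters row 2 and ejects 4; 4 enters row 1 and ejects 3. So w(3) = 3. P is now [[4], [5]].
Step i=2: Q has 2 at row 2, column 1; remove 5 from row 2 of P and reverse-bump: 5 enters row 1 and ejects 4. So w(2) = 4. P is now [[5]].
Step i=1: Q has 1 at row 1, column 1; remove that cell from P, ejecting 5. So w(1) = 5. P is now [].

So w = 5 4 3 2 1.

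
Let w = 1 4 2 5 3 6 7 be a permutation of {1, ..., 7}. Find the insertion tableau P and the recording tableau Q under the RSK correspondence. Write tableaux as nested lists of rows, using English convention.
Insert each entry of the permutation into P by Schensted row insertion, recording in Q the position of each new cell.

Insert 1: appended to row 1. P = [[1]].
Insert 4: appended to row 1. P = [[1, 4]].
Insert 2: 2 bumps 4 from row 1; 4 starts row 2. P = [[1, 2], [4]].
Insert 5: appended to row 1. P = [[1, 2, 5], [4]].
Insert 3: 3 bumps 5 from row 1; 5 appends to row 2. P = [[1, 2, 3], [4, 5]].
Insert 6: appended to row 1. P = [[1, 2, 3, 6], [4, 5]].
Insert 7: appended to row 1. P = [[1, 2, 3, 6, 7], [4, 5]].

So P = [[1, 2, 3, 6, 7], [4, 5]], Q = [[1, 2, 4, 6, 7], [3, 5]].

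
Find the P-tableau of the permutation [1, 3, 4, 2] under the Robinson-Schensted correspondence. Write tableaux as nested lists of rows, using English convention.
P = [[1, 2, 4], [3]]

Insert 1: appended to row 1. P = [[1]].
Insert 3: appended to row 1. P = [[1, 3]].
Insert 4: appended to row 1. P = [[1, 3, 4]].
Insert 2: 2 bumps 3 from row 1; 3 starts row 2. P = [[1, 2, 4], [3]].

So P = [[1, 2, 4], [3]].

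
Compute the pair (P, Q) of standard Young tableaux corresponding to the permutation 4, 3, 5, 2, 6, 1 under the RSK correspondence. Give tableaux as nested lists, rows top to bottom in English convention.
P = [[1, 5, 6], [2], [3], [4]], Q = [[1, 3, 5], [2], [4], [6]]

Insert each entry of the permutation into P by Schensted row insertion, recording in Q the position of each new cell.

After inserting 4: P = [[4]].
After inserting 3: P = [[3], [4]].
After inserting 5: P = [[3, 5], [4]].
After inserting 2: P = [[2, 5], [3], [4]].
After inserting 6: P = [[2, 5, 6], [3], [4]].
After inserting 1: P = [[1, 5, 6], [2], [3], [4]].

So P = [[1, 5, 6], [2], [3], [4]], Q = [[1, 3, 5], [2], [4], [6]].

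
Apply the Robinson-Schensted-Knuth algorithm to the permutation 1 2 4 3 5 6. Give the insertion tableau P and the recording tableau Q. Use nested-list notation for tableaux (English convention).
P = [[1, 2, 3, 5, 6], [4]], Q = [[1, 2, 3, 5, 6], [4]]

Insert each entry of the permutation into P by Schensted row insertion, recording in Q the position of each new cell.

Insert 1: appended to row 1. P = [[1]].
Insert 2: appended to row 1. P = [[1, 2]].
Insert 4: appended to row 1. P = [[1, 2, 4]].
Insert 3: 3 bumps 4 from row 1; 4 starts row 2. P = [[1, 2, 3], [4]].
Insert 5: appended to row 1. P = [[1, 2, 3, 5], [4]].
Insert 6: appended to row 1. P = [[1, 2, 3, 5, 6], [4]].

So P = [[1, 2, 3, 5, 6], [4]], Q = [[1, 2, 3, 5, 6], [4]].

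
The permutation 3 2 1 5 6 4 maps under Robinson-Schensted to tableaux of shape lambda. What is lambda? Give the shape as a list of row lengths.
[3, 2, 1]

RSK row insertion gives P = [[1, 4, 6], [2, 5], [3]], which has shape [3, 2, 1].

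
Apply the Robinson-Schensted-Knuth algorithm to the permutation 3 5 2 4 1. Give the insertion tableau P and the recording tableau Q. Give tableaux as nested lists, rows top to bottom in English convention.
P = [[1, 4], [2, 5], [3]], Q = [[1, 2], [3, 4], [5]]

Insert each entry of the permutation into P by Schensted row insertion, recording in Q the position of each new cell.

Insert 3: appended to row 1. P = [[3]], Q = [[1]].
Insert 5: appended to row 1. P = [[3, 5]], Q = [[1, 2]].
Insert 2: 2 bumps 3 from row 1; 3 starts row 2. P = [[2, 5], [3]], Q = [[1, 2], [3]].
Insert 4: 4 bumps 5 from row 1; 5 appends to row 2. P = [[2, 4], [3, 5]], Q = [[1, 2], [3, 4]].
Insert 1: 1 bumps 2 from row 1; 2 bumps 3 from row 2; 3 starts row 3. P = [[1, 4], [2, 5], [3]], Q = [[1, 2], [3, 4], [5]].

So P = [[1, 4], [2, 5], [3]], Q = [[1, 2], [3, 4], [5]].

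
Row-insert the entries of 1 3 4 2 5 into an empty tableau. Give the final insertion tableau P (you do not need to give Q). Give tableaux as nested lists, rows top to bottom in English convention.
Insert 1: appended to row 1. P = [[1]].
Insert 3: appended to row 1. P = [[1, 3]].
Insert 4: appended to row 1. P = [[1, 3, 4]].
Insert 2: 2 bumps 3 from row 1; 3 starts row 2. P = [[1, 2, 4], [3]].
Insert 5: appended to row 1. P = [[1, 2, 4, 5], [3]].

So P = [[1, 2, 4, 5], [3]].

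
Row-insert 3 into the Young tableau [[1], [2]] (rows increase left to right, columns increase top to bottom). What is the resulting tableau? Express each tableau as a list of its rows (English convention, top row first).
[[1, 3], [2]]

3 is larger than every entry of row 1, so it is appended to row 1. The new tableau is [[1, 3], [2]].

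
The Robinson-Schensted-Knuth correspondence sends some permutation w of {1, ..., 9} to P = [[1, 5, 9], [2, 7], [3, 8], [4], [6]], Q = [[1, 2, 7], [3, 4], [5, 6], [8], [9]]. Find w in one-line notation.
6 8 4 7 3 5 9 2 1

Reverse the RSK construction: for i from n down to 1, find the cell of Q containing i, remove the entry at that cell from P, and reverse-bump it up through P; the value ejected from row 1 is w(i).

Step i=9: Q has 9 at row 5, column 1; remove 6 from row 5 of P and reverse-bump: 6 enters row 4 and ejects 4; 4 enters row 3 and ejects 3; 3 enters row 2 and ejects 2; 2 enters row 1 and ejects 1. So w(9) = 1. P is now [[2, 5, 9], [3, 7], [4, 8], [6]].
Step i=8: Q has 8 at row 4, column 1; remove 6 from row 4 of P and reverse-bump: 6 enters row 3 and ejects 4; 4 enters row 2 and ejects 3; 3 enters row 1 and ejects 2. So w(8) = 2. P is now [[3, 5, 9], [4, 7], [6, 8]].
Step i=7: Q has 7 at row 1, column 3; remove that cell from P, ejecting 9. So w(7) = 9. P is now [[3, 5], [4, 7], [6, 8]].
Step i=6: Q has 6 at row 3, column 2; remove 8 from row 3 of P and reverse-bump: 8 enters row 2 and ejects 7; 7 enters row 1 and ejects 5. So w(6) = 5. P is now [[3, 7], [4, 8], [6]].
Step i=5: Q has 5 at row 3, column 1; remove 6 from row 3 of P and reverse-bump: 6 enters row 2 and ejects 4; 4 enters row 1 and ejects 3. So w(5) = 3. P is now [[4, 7], [6, 8]].
Step i=4: Q has 4 at row 2, column 2; remove 8 from row 2 of P and reverse-bump: 8 enters row 1 and ejects 7. So w(4) = 7. P is now [[4, 8], [6]].
Step i=3: Q has 3 at row 2, column 1; remove 6 from row 2 of P and reverse-bump: 6 enters row 1 and ejects 4. So w(3) = 4. P is now [[6, 8]].
Step i=2: Q has 2 at row 1, column 2; remove that cell from P, ejecting 8. So w(2) = 8. P is now [[6]].
Step i=1: Q has 1 at row 1, column 1; remove that cell from P, ejecting 6. So w(1) = 6. P is now [].

So w = 6 8 4 7 3 5 9 2 1.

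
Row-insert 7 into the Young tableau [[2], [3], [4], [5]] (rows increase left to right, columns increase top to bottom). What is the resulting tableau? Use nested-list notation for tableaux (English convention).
[[2, 7], [3], [4], [5]]

7 is larger than every entry of row 1, so it is appended to row 1. The new tableau is [[2, 7], [3], [4], [5]].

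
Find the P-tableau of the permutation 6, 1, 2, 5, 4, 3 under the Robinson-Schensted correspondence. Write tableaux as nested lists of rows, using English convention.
P = [[1, 2, 3], [4], [5], [6]]

Insert 6: appended to row 1. P = [[6]].
Insert 1: 1 bumps 6 from row 1; 6 starts row 2. P = [[1], [6]].
Insert 2: appended to row 1. P = [[1, 2], [6]].
Insert 5: appended to row 1. P = [[1, 2, 5], [6]].
Insert 4: 4 bumps 5 from row 1; 5 bumps 6 from row 2; 6 starts row 3. P = [[1, 2, 4], [5], [6]].
Insert 3: 3 bumps 4 from row 1; 4 bumps 5 from row 2; 5 bumps 6 from row 3; 6 starts row 4. P = [[1, 2, 3], [4], [5], [6]].

So P = [[1, 2, 3], [4], [5], [6]].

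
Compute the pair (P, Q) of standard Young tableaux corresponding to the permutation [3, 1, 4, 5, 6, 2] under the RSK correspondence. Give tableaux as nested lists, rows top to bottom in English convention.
P = [[1, 2, 5, 6], [3, 4]], Q = [[1, 3, 4, 5], [2, 6]]

Insert each entry of the permutation into P by Schensted row insertion, recording in Q the position of each new cell.

After inserting 3: P = [[3]].
After inserting 1: P = [[1], [3]].
After inserting 4: P = [[1, 4], [3]].
After inserting 5: P = [[1, 4, 5], [3]].
After inserting 6: P = [[1, 4, 5, 6], [3]].
After inserting 2: P = [[1, 2, 5, 6], [3, 4]].

So P = [[1, 2, 5, 6], [3, 4]], Q = [[1, 3, 4, 5], [2, 6]].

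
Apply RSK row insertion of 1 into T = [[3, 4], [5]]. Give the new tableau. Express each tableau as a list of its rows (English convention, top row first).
[[1, 4], [3], [5]]

In row 1, 1 replaces 3 (the leftmost entry greater than 1); 3 is bumped to row 2. In row 2, 3 replaces 5 (the leftmost entry greater than 3); 5 is bumped to row 3. 5 starts a new row 3. The new tableau is [[1, 4], [3], [5]].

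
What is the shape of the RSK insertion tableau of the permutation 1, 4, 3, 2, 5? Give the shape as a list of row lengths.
Row-insert each entry into an empty tableau.

After inserting 1: P = [[1]].
After inserting 4: P = [[1, 4]].
After inserting 3: P = [[1, 3], [4]].
After inserting 2: P = [[1, 2], [3], [4]].
After inserting 5: P = [[1, 2, 5], [3], [4]].

The final insertion tableau P = [[1, 2, 5], [3], [4]] has shape [3, 1, 1].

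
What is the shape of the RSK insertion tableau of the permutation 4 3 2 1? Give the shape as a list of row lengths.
Row-insert each entry into an empty tableau.

After inserting 4: P = [[4]].
After inserting 3: P = [[3], [4]].
After inserting 2: P = [[2], [3], [4]].
After inserting 1: P = [[1], [2], [3], [4]].

The final insertion tableau P = [[1], [2], [3], [4]] has shape [1, 1, 1, 1].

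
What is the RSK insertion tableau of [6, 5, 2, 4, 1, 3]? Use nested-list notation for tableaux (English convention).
P = [[1, 3], [2, 4], [5], [6]]

Insert 6: appended to row 1. P = [[6]].
Insert 5: 5 bumps 6 from row 1; 6 starts row 2. P = [[5], [6]].
Insert 2: 2 bumps 5 from row 1; 5 bumps 6 from row 2; 6 starts row 3. P = [[2], [5], [6]].
Insert 4: appended to row 1. P = [[2, 4], [5], [6]].
Insert 1: 1 bumps 2 from row 1; 2 bumps 5 from row 2; 5 bumps 6 from row 3; 6 starts row 4. P = [[1, 4], [2], [5], [6]].
Insert 3: 3 bumps 4 from row 1; 4 appends to row 2. P = [[1, 3], [2, 4], [5], [6]].

So P = [[1, 3], [2, 4], [5], [6]].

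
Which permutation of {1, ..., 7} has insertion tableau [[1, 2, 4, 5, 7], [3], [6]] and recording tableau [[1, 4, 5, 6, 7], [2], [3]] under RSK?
6 3 1 2 4 5 7

Reverse RSK: for i = n, n-1, ..., 1, locate i in Q, remove the corresponding corner cell from P, and reverse-bump its entry up through P; the value ejected from row 1 is w(i).

So w = 6 3 1 2 4 5 7.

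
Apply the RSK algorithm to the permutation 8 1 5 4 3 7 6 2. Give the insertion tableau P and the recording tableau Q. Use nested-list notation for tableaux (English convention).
Insert each entry of the permutation into P by Schensted row insertion, recording in Q the position of each new cell.

Insert 8: appended to row 1. P = [[8]], Q = [[1]].
Insert 1: 1 bumps 8 from row 1; 8 starts row 2. P = [[1], [8]], Q = [[1], [2]].
Insert 5: appended to row 1. P = [[1, 5], [8]], Q = [[1, 3], [2]].
Insert 4: 4 bumps 5 from row 1; 5 bumps 8 from row 2; 8 starts row 3. P = [[1, 4], [5], [8]], Q = [[1, 3], [2], [4]].
Insert 3: 3 bumps 4 from row 1; 4 bumps 5 from row 2; 5 bumps 8 from row 3; 8 starts row 4. P = [[1, 3], [4], [5], [8]], Q = [[1, 3], [2], [4], [5]].
Insert 7: appended to row 1. P = [[1, 3, 7], [4], [5], [8]], Q = [[1, 3, 6], [2], [4], [5]].
Insert 6: 6 bumps 7 from row 1; 7 appends to row 2. P = [[1, 3, 6], [4, 7], [5], [8]], Q = [[1, 3, 6], [2, 7], [4], [5]].
Insert 2: 2 bumps 3 from row 1; 3 bumps 4 from row 2; 4 bumps 5 from row 3; 5 bumps 8 from row 4; 8 starts row 5. P = [[1, 2, 6], [3, 7], [4], [5], [8]], Q = [[1, 3, 6], [2, 7], [4], [5], [8]].

So P = [[1, 2, 6], [3, 7], [4], [5], [8]], Q = [[1, 3, 6], [2, 7], [4], [5], [8]].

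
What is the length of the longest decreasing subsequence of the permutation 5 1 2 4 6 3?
3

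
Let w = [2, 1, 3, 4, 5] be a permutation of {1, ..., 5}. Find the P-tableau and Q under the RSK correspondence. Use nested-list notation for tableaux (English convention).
P = [[1, 3, 4, 5], [2]], Q = [[1, 3, 4, 5], [2]]

Insert each entry of the permutation into P by Schensted row insertion, recording in Q the position of each new cell.

Insert 2: appended to row 1. P = [[2]], Q = [[1]].
Insert 1: 1 bumps 2 from row 1; 2 starts row 2. P = [[1], [2]], Q = [[1], [2]].
Insert 3: appended to row 1. P = [[1, 3], [2]], Q = [[1, 3], [2]].
Insert 4: appended to row 1. P = [[1, 3, 4], [2]], Q = [[1, 3, 4], [2]].
Insert 5: appended to row 1. P = [[1, 3, 4, 5], [2]], Q = [[1, 3, 4, 5], [2]].

So P = [[1, 3, 4, 5], [2]], Q = [[1, 3, 4, 5], [2]].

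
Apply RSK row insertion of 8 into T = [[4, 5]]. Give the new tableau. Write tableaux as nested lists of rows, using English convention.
8 is larger than every entry of row 1, so it is appended to row 1. The new tableau is [[4, 5, 8]].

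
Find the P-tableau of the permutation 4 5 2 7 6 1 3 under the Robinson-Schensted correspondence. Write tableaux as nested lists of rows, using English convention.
P = [[1, 3, 6], [2, 5], [4, 7]]

Insert 4: appended to row 1. P = [[4]].
Insert 5: appended to row 1. P = [[4, 5]].
Insert 2: 2 bumps 4 from row 1; 4 starts row 2. P = [[2, 5], [4]].
Insert 7: appended to row 1. P = [[2, 5, 7], [4]].
Insert 6: 6 bumps 7 from row 1; 7 appends to row 2. P = [[2, 5, 6], [4, 7]].
Insert 1: 1 bumps 2 from row 1; 2 bumps 4 from row 2; 4 starts row 3. P = [[1, 5, 6], [2, 7], [4]].
Insert 3: 3 bumps 5 from row 1; 5 bumps 7 from row 2; 7 appends to row 3. P = [[1, 3, 6], [2, 5], [4, 7]].

So P = [[1, 3, 6], [2, 5], [4, 7]].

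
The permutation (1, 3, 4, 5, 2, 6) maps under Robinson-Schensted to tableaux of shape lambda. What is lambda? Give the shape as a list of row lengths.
Row-insert each entry into an empty tableau.

After inserting 1: P = [[1]].
After inserting 3: P = [[1, 3]].
After inserting 4: P = [[1, 3, 4]].
After inserting 5: P = [[1, 3, 4, 5]].
After inserting 2: P = [[1, 2, 4, 5], [3]].
After inserting 6: P = [[1, 2, 4, 5, 6], [3]].

The final insertion tableau P = [[1, 2, 4, 5, 6], [3]] has shape [5, 1].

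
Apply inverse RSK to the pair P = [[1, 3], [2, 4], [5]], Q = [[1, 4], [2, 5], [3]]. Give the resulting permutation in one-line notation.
5 2 1 4 3

Reverse the RSK construction: for i from n down to 1, find the cell of Q containing i, remove the entry at that cell from P, and reverse-bump it up through P; the value ejected from row 1 is w(i).

Step i=5: Q has 5 at row 2, column 2; remove 4 from row 2 of P and reverse-bump: 4 enters row 1 and ejects 3. So w(5) = 3. P is now [[1, 4], [2], [5]].
Step i=4: Q has 4 at row 1, column 2; remove that cell from P, ejecting 4. So w(4) = 4. P is now [[1], [2], [5]].
Step i=3: Q has 3 at row 3, column 1; remove 5 from row 3 of P and reverse-bump: 5 enters row 2 and ejects 2; 2 enters row 1 and ejects 1. So w(3) = 1. P is now [[2], [5]].
Step i=2: Q has 2 at row 2, column 1; remove 5 from row 2 of P and reverse-bump: 5 enters row 1 and ejects 2. So w(2) = 2. P is now [[5]].
Step i=1: Q has 1 at row 1, column 1; remove that cell from P, ejecting 5. So w(1) = 5. P is now [].

So w = 5 2 1 4 3.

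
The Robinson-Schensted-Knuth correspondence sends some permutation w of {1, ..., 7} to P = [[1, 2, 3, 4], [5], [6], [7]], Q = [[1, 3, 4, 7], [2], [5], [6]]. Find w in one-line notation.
Reverse the RSK construction: for i from n down to 1, find the cell of Q containing i, remove the entry at that cell from P, and reverse-bump it up through P; the value ejected from row 1 is w(i).

Step i=7: Q has 7 at row 1, column 4; remove that cell from P, ejecting 4. So w(7) = 4. P is now [[1, 2, 3], [5], [6], [7]].
Step i=6: Q has 6 at row 4, column 1; remove 7 from row 4 of P and reverse-bump: 7 enters row 3 and ejects 6; 6 enters row 2 and ejects 5; 5 enters row 1 and ejects 3. So w(6) = 3. P is now [[1, 2, 5], [6], [7]].
Step i=5: Q has 5 at row 3, column 1; remove 7 from row 3 of P and reverse-bump: 7 enters row 2 and ejects 6; 6 enters row 1 and ejects 5. So w(5) = 5. P is now [[1, 2, 6], [7]].
Step i=4: Q has 4 at row 1, column 3; remove that cell from P, ejecting 6. So w(4) = 6. P is now [[1, 2], [7]].
Step i=3: Q has 3 at row 1, column 2; remove that cell from P, ejecting 2. So w(3) = 2. P is now [[1], [7]].
Step i=2: Q has 2 at row 2, column 1; remove 7 from row 2 of P and reverse-bump: 7 enters row 1 and ejects 1. So w(2) = 1. P is now [[7]].
Step i=1: Q has 1 at row 1, column 1; remove that cell from P, ejecting 7. So w(1) = 7. P is now [].

So w = 7 1 2 6 5 3 4.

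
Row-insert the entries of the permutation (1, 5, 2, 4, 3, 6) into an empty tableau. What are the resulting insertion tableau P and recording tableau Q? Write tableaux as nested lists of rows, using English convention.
P = [[1, 2, 3, 6], [4], [5]], Q = [[1, 2, 4, 6], [3], [5]]

Insert each entry of the permutation into P by Schensted row insertion, recording in Q the position of each new cell.

Insert 1: appended to row 1. P = [[1]].
Insert 5: appended to row 1. P = [[1, 5]].
Insert 2: 2 bumps 5 from row 1; 5 starts row 2. P = [[1, 2], [5]].
Insert 4: appended to row 1. P = [[1, 2, 4], [5]].
Insert 3: 3 bumps 4 from row 1; 4 bumps 5 from row 2; 5 starts row 3. P = [[1, 2, 3], [4], [5]].
Insert 6: appended to row 1. P = [[1, 2, 3, 6], [4], [5]].

So P = [[1, 2, 3, 6], [4], [5]], Q = [[1, 2, 4, 6], [3], [5]].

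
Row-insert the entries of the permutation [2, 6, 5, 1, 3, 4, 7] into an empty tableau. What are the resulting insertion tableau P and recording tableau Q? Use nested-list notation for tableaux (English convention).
Insert each entry of the permutation into P by Schensted row insertion, recording in Q the position of each new cell.

Insert 2: appended to row 1. P = [[2]], Q = [[1]].
Insert 6: appended to row 1. P = [[2, 6]], Q = [[1, 2]].
Insert 5: 5 bumps 6 from row 1; 6 starts row 2. P = [[2, 5], [6]], Q = [[1, 2], [3]].
Insert 1: 1 bumps 2 from row 1; 2 bumps 6 from row 2; 6 starts row 3. P = [[1, 5], [2], [6]], Q = [[1, 2], [3], [4]].
Insert 3: 3 bumps 5 from row 1; 5 appends to row 2. P = [[1, 3], [2, 5], [6]], Q = [[1, 2], [3, 5], [4]].
Insert 4: appended to row 1. P = [[1, 3, 4], [2, 5], [6]], Q = [[1, 2, 6], [3, 5], [4]].
Insert 7: appended to row 1. P = [[1, 3, 4, 7], [2, 5], [6]], Q = [[1, 2, 6, 7], [3, 5], [4]].

So P = [[1, 3, 4, 7], [2, 5], [6]], Q = [[1, 2, 6, 7], [3, 5], [4]].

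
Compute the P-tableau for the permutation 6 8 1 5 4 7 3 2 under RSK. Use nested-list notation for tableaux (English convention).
Insert 6: appended to row 1. P = [[6]].
Insert 8: appended to row 1. P = [[6, 8]].
Insert 1: 1 bumps 6 from row 1; 6 starts row 2. P = [[1, 8], [6]].
Insert 5: 5 bumps 8 from row 1; 8 appends to row 2. P = [[1, 5], [6, 8]].
Insert 4: 4 bumps 5 from row 1; 5 bumps 6 from row 2; 6 starts row 3. P = [[1, 4], [5, 8], [6]].
Insert 7: appended to row 1. P = [[1, 4, 7], [5, 8], [6]].
Insert 3: 3 bumps 4 from row 1; 4 bumps 5 from row 2; 5 bumps 6 from row 3; 6 starts row 4. P = [[1, 3, 7], [4, 8], [5], [6]].
Insert 2: 2 bumps 3 from row 1; 3 bumps 4 from row 2; 4 bumps 5 from row 3; 5 bumps 6 from row 4; 6 starts row 5. P = [[1, 2, 7], [3, 8], [4], [5], [6]].

So P = [[1, 2, 7], [3, 8], [4], [5], [6]].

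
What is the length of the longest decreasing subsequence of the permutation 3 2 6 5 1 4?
3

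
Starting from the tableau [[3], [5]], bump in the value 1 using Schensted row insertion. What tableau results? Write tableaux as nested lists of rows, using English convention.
[[1], [3], [5]]

In row 1, 1 replaces 3 (the leftmost entry greater than 1); 3 is bumped to row 2. In row 2, 3 replaces 5 (the leftmost entry greater than 3); 5 is bumped to row 3. 5 starts a new row 3. The new tableau is [[1], [3], [5]].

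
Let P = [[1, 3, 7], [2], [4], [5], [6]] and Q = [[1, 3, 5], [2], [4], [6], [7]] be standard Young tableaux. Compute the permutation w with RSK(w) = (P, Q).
Reverse the RSK construction: for i from n down to 1, find the cell of Q containing i, remove the entry at that cell from P, and reverse-bump it up through P; the value ejected from row 1 is w(i).

Step i=7: Q has 7 at row 5, column 1; remove 6 from row 5 of P and reverse-bump: 6 enters row 4 and ejects 5; 5 enters row 3 and ejects 4; 4 enters row 2 and ejects 2; 2 enters row 1 and ejects 1. So w(7) = 1. P is now [[2, 3, 7], [4], [5], [6]].
Step i=6: Q has 6 at row 4, column 1; remove 6 from row 4 of P and reverse-bump: 6 enters row 3 and ejects 5; 5 enters row 2 and ejects 4; 4 enters row 1 and ejects 3. So w(6) = 3. P is now [[2, 4, 7], [5], [6]].
Step i=5: Q has 5 at row 1, column 3; remove that cell from P, ejecting 7. So w(5) = 7. P is now [[2, 4], [5], [6]].
Step i=4: Q has 4 at row 3, column 1; remove 6 from row 3 of P and reverse-bump: 6 enters row 2 and ejects 5; 5 enters row 1 and ejects 4. So w(4) = 4. P is now [[2, 5], [6]].
Step i=3: Q has 3 at row 1, column 2; remove that cell from P, ejecting 5. So w(3) = 5. P is now [[2], [6]].
Step i=2: Q has 2 at row 2, column 1; remove 6 from row 2 of P and reverse-bump: 6 enters row 1 and ejects 2. So w(2) = 2. P is now [[6]].
Step i=1: Q has 1 at row 1, column 1; remove that cell from P, ejecting 6. So w(1) = 6. P is now [].

So w = 6 2 5 4 7 3 1.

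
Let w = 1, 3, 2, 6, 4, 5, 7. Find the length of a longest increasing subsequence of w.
5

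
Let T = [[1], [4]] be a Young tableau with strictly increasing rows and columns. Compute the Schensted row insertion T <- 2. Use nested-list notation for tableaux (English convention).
[[1, 2], [4]]

2 is larger than every entry of row 1, so it is appended to row 1. The new tableau is [[1, 2], [4]].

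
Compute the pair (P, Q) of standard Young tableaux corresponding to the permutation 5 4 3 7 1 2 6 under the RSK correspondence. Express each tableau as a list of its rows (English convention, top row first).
Insert each entry of the permutation into P by Schensted row insertion, recording in Q the position of each new cell.

Insert 5: appended to row 1. P = [[5]], Q = [[1]].
Insert 4: 4 bumps 5 from row 1; 5 starts row 2. P = [[4], [5]], Q = [[1], [2]].
Insert 3: 3 bumps 4 from row 1; 4 bumps 5 from row 2; 5 starts row 3. P = [[3], [4], [5]], Q = [[1], [2], [3]].
Insert 7: appended to row 1. P = [[3, 7], [4], [5]], Q = [[1, 4], [2], [3]].
Insert 1: 1 bumps 3 from row 1; 3 bumps 4 from row 2; 4 bumps 5 from row 3; 5 starts row 4. P = [[1, 7], [3], [4], [5]], Q = [[1, 4], [2], [3], [5]].
Insert 2: 2 bumps 7 from row 1; 7 appends to row 2. P = [[1, 2], [3, 7], [4], [5]], Q = [[1, 4], [2, 6], [3], [5]].
Insert 6: appended to row 1. P = [[1, 2, 6], [3, 7], [4], [5]], Q = [[1, 4, 7], [2, 6], [3], [5]].

So P = [[1, 2, 6], [3, 7], [4], [5]], Q = [[1, 4, 7], [2, 6], [3], [5]].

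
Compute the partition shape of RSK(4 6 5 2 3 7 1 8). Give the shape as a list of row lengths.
[4, 2, 1, 1]

RSK row insertion gives P = [[1, 3, 7, 8], [2, 5], [4], [6]], which has shape [4, 2, 1, 1].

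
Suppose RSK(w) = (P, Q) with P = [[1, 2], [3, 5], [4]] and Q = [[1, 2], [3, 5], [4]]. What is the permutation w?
4 5 3 1 2

Reverse the RSK construction: for i from n down to 1, find the cell of Q containing i, remove the entry at that cell from P, and reverse-bump it up through P; the value ejected from row 1 is w(i).

Step i=5: Q has 5 at row 2, column 2; remove 5 from row 2 of P and reverse-bump: 5 enters row 1 and ejects 2. So w(5) = 2. P is now [[1, 5], [3], [4]].
Step i=4: Q has 4 at row 3, column 1; remove 4 from row 3 of P and reverse-bump: 4 enters row 2 and ejects 3; 3 enters row 1 and ejects 1. So w(4) = 1. P is now [[3, 5], [4]].
Step i=3: Q has 3 at row 2, column 1; remove 4 from row 2 of P and reverse-bump: 4 enters row 1 and ejects 3. So w(3) = 3. P is now [[4, 5]].
Step i=2: Q has 2 at row 1, column 2; remove that cell from P, ejecting 5. So w(2) = 5. P is now [[4]].
Step i=1: Q has 1 at row 1, column 1; remove that cell from P, ejecting 4. So w(1) = 4. P is now [].

So w = 4 5 3 1 2.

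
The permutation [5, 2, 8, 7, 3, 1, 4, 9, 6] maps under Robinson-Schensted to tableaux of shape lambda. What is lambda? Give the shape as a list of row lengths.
[4, 3, 1, 1]

Row-insert each entry into an empty tableau.

After inserting 5: P = [[5]].
After inserting 2: P = [[2], [5]].
After inserting 8: P = [[2, 8], [5]].
After inserting 7: P = [[2, 7], [5, 8]].
After inserting 3: P = [[2, 3], [5, 7], [8]].
After inserting 1: P = [[1, 3], [2, 7], [5], [8]].
After inserting 4: P = [[1, 3, 4], [2, 7], [5], [8]].
After inserting 9: P = [[1, 3, 4, 9], [2, 7], [5], [8]].
After inserting 6: P = [[1, 3, 4, 6], [2, 7, 9], [5], [8]].

The final insertion tableau P = [[1, 3, 4, 6], [2, 7, 9], [5], [8]] has shape [4, 3, 1, 1].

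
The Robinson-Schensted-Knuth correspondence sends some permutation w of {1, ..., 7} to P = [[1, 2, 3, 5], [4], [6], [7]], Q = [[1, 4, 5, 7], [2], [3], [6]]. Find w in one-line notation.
7 6 1 2 4 3 5

Reverse the RSK construction: for i from n down to 1, find the cell of Q containing i, remove the entry at that cell from P, and reverse-bump it up through P; the value ejected from row 1 is w(i).

Step i=7: Q has 7 at row 1, column 4; remove that cell from P, ejecting 5. So w(7) = 5. P is now [[1, 2, 3], [4], [6], [7]].
Step i=6: Q has 6 at row 4, column 1; remove 7 from row 4 of P and reverse-bump: 7 enters row 3 and ejects 6; 6 enters row 2 and ejects 4; 4 enters row 1 and ejects 3. So w(6) = 3. P is now [[1, 2, 4], [6], [7]].
Step i=5: Q has 5 at row 1, column 3; remove that cell from P, ejecting 4. So w(5) = 4. P is now [[1, 2], [6], [7]].
Step i=4: Q has 4 at row 1, column 2; remove that cell from P, ejecting 2. So w(4) = 2. P is now [[1], [6], [7]].
Step i=3: Q has 3 at row 3, column 1; remove 7 from row 3 of P and reverse-bump: 7 enters row 2 and ejects 6; 6 enters row 1 and ejects 1. So w(3) = 1. P is now [[6], [7]].
Step i=2: Q has 2 at row 2, column 1; remove 7 from row 2 of P and reverse-bump: 7 enters row 1 and ejects 6. So w(2) = 6. P is now [[7]].
Step i=1: Q has 1 at row 1, column 1; remove that cell from P, ejecting 7. So w(1) = 7. P is now [].

So w = 7 6 1 2 4 3 5.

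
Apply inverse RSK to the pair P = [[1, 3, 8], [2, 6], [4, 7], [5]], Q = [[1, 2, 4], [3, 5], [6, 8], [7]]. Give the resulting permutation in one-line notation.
Reverse the RSK construction: for i from n down to 1, find the cell of Q containing i, remove the entry at that cell from P, and reverse-bump it up through P; the value ejected from row 1 is w(i).

Step i=8: Q has 8 at row 3, column 2; remove 7 from row 3 of P and reverse-bump: 7 enters row 2 and ejects 6; 6 enters row 1 and ejects 3. So w(8) = 3. P is now [[1, 6, 8], [2, 7], [4], [5]].
Step i=7: Q has 7 at row 4, column 1; remove 5 from row 4 of P and reverse-bump: 5 enters row 3 and ejects 4; 4 enters row 2 and ejects 2; 2 enters row 1 and ejects 1. So w(7) = 1. P is now [[2, 6, 8], [4, 7], [5]].
Step i=6: Q has 6 at row 3, column 1; remove 5 from row 3 of P and reverse-bump: 5 enters row 2 and ejects 4; 4 enters row 1 and ejects 2. So w(6) = 2. P is now [[4, 6, 8], [5, 7]].
Step i=5: Q has 5 at row 2, column 2; remove 7 from row 2 of P and reverse-bump: 7 enters row 1 and ejects 6. So w(5) = 6. P is now [[4, 7, 8], [5]].
Step i=4: Q has 4 at row 1, column 3; remove that cell from P, ejecting 8. So w(4) = 8. P is now [[4, 7], [5]].
Step i=3: Q has 3 at row 2, column 1; remove 5 from row 2 of P and reverse-bump: 5 enters row 1 and ejects 4. So w(3) = 4. P is now [[5, 7]].
Step i=2: Q has 2 at row 1, column 2; remove that cell from P, ejecting 7. So w(2) = 7. P is now [[5]].
Step i=1: Q has 1 at row 1, column 1; remove that cell from P, ejecting 5. So w(1) = 5. P is now [].

So w = 5 7 4 8 6 2 1 3.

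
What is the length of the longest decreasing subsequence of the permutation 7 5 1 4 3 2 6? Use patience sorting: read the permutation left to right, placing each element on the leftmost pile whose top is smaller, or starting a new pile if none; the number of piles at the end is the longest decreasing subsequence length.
5

7: new pile. tops = [7]
5: new pile. tops = [7, 5]
1: new pile. tops = [7, 5, 1]
4: onto pile 3 (replacing 1). tops = [7, 5, 4]
3: new pile. tops = [7, 5, 4, 3]
2: new pile. tops = [7, 5, 4, 3, 2]
6: onto pile 2 (replacing 5). tops = [7, 6, 4, 3, 2]

5 piles, so the longest decreasing subsequence has length 5.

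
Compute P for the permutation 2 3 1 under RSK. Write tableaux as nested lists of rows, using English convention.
Insert 2: appended to row 1. P = [[2]].
Insert 3: appended to row 1. P = [[2, 3]].
Insert 1: 1 bumps 2 from row 1; 2 starts row 2. P = [[1, 3], [2]].

So P = [[1, 3], [2]].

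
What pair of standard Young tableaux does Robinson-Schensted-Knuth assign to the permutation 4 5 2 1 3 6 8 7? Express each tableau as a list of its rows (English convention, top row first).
Insert each entry of the permutation into P by Schensted row insertion, recording in Q the position of each new cell.

Insert 4: appended to row 1. P = [[4]], Q = [[1]].
Insert 5: appended to row 1. P = [[4, 5]], Q = [[1, 2]].
Insert 2: 2 bumps 4 from row 1; 4 starts row 2. P = [[2, 5], [4]], Q = [[1, 2], [3]].
Insert 1: 1 bumps 2 from row 1; 2 bumps 4 from row 2; 4 starts row 3. P = [[1, 5], [2], [4]], Q = [[1, 2], [3], [4]].
Insert 3: 3 bumps 5 from row 1; 5 appends to row 2. P = [[1, 3], [2, 5], [4]], Q = [[1, 2], [3, 5], [4]].
Insert 6: appended to row 1. P = [[1, 3, 6], [2, 5], [4]], Q = [[1, 2, 6], [3, 5], [4]].
Insert 8: appended to row 1. P = [[1, 3, 6, 8], [2, 5], [4]], Q = [[1, 2, 6, 7], [3, 5], [4]].
Insert 7: 7 bumps 8 from row 1; 8 appends to row 2. P = [[1, 3, 6, 7], [2, 5, 8], [4]], Q = [[1, 2, 6, 7], [3, 5, 8], [4]].

So P = [[1, 3, 6, 7], [2, 5, 8], [4]], Q = [[1, 2, 6, 7], [3, 5, 8], [4]].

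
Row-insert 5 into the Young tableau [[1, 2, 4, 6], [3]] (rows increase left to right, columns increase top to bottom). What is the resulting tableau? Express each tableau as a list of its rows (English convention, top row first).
[[1, 2, 4, 5], [3, 6]]

In row 1, 5 replaces 6 (the leftmost entry greater than 5); 6 is bumped to row 2. 6 is appended to row 2. The new tableau is [[1, 2, 4, 5], [3, 6]].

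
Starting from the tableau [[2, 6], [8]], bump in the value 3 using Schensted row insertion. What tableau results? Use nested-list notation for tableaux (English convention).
In row 1, 3 replaces 6 (the leftmost entry greater than 3); 6 is bumped to row 2. In row 2, 6 replaces 8 (the leftmost entry greater than 6); 8 is bumped to row 3. 8 starts a new row 3. The new tableau is [[2, 3], [6], [8]].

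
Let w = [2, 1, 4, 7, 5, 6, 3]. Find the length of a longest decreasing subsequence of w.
3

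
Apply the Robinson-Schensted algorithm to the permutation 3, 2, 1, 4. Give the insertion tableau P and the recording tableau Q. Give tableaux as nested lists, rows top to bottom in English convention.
P = [[1, 4], [2], [3]], Q = [[1, 4], [2], [3]]

Insert each entry of the permutation into P by Schensted row insertion, recording in Q the position of each new cell.

After inserting 3: P = [[3]].
After inserting 2: P = [[2], [3]].
After inserting 1: P = [[1], [2], [3]].
After inserting 4: P = [[1, 4], [2], [3]].

So P = [[1, 4], [2], [3]], Q = [[1, 4], [2], [3]].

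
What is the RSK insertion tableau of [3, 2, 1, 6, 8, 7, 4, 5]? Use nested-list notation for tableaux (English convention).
P = [[1, 4, 5], [2, 6, 7], [3, 8]]

Insert 3: appended to row 1. P = [[3]].
Insert 2: 2 bumps 3 from row 1; 3 starts row 2. P = [[2], [3]].
Insert 1: 1 bumps 2 from row 1; 2 bumps 3 from row 2; 3 starts row 3. P = [[1], [2], [3]].
Insert 6: appended to row 1. P = [[1, 6], [2], [3]].
Insert 8: appended to row 1. P = [[1, 6, 8], [2], [3]].
Insert 7: 7 bumps 8 from row 1; 8 appends to row 2. P = [[1, 6, 7], [2, 8], [3]].
Insert 4: 4 bumps 6 from row 1; 6 bumps 8 from row 2; 8 appends to row 3. P = [[1, 4, 7], [2, 6], [3, 8]].
Insert 5: 5 bumps 7 from row 1; 7 appends to row 2. P = [[1, 4, 5], [2, 6, 7], [3, 8]].

So P = [[1, 4, 5], [2, 6, 7], [3, 8]].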